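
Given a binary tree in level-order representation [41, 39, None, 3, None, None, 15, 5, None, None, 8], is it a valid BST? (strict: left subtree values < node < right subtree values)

Level-order array: [41, 39, None, 3, None, None, 15, 5, None, None, 8]
Validate using subtree bounds (lo, hi): at each node, require lo < value < hi,
then recurse left with hi=value and right with lo=value.
Preorder trace (stopping at first violation):
  at node 41 with bounds (-inf, +inf): OK
  at node 39 with bounds (-inf, 41): OK
  at node 3 with bounds (-inf, 39): OK
  at node 15 with bounds (3, 39): OK
  at node 5 with bounds (3, 15): OK
  at node 8 with bounds (5, 15): OK
No violation found at any node.
Result: Valid BST


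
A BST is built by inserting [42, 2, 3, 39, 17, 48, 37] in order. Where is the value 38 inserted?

Starting tree (level order): [42, 2, 48, None, 3, None, None, None, 39, 17, None, None, 37]
Insertion path: 42 -> 2 -> 3 -> 39 -> 17 -> 37
Result: insert 38 as right child of 37
Final tree (level order): [42, 2, 48, None, 3, None, None, None, 39, 17, None, None, 37, None, 38]


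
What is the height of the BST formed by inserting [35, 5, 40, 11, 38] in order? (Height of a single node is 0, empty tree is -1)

Insertion order: [35, 5, 40, 11, 38]
Tree (level-order array): [35, 5, 40, None, 11, 38]
Compute height bottom-up (empty subtree = -1):
  height(11) = 1 + max(-1, -1) = 0
  height(5) = 1 + max(-1, 0) = 1
  height(38) = 1 + max(-1, -1) = 0
  height(40) = 1 + max(0, -1) = 1
  height(35) = 1 + max(1, 1) = 2
Height = 2


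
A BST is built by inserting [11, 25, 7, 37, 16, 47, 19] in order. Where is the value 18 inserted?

Starting tree (level order): [11, 7, 25, None, None, 16, 37, None, 19, None, 47]
Insertion path: 11 -> 25 -> 16 -> 19
Result: insert 18 as left child of 19
Final tree (level order): [11, 7, 25, None, None, 16, 37, None, 19, None, 47, 18]


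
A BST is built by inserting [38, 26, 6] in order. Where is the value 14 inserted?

Starting tree (level order): [38, 26, None, 6]
Insertion path: 38 -> 26 -> 6
Result: insert 14 as right child of 6
Final tree (level order): [38, 26, None, 6, None, None, 14]


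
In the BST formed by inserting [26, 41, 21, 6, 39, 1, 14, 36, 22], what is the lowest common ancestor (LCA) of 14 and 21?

Tree insertion order: [26, 41, 21, 6, 39, 1, 14, 36, 22]
Tree (level-order array): [26, 21, 41, 6, 22, 39, None, 1, 14, None, None, 36]
In a BST, the LCA of p=14, q=21 is the first node v on the
root-to-leaf path with p <= v <= q (go left if both < v, right if both > v).
Walk from root:
  at 26: both 14 and 21 < 26, go left
  at 21: 14 <= 21 <= 21, this is the LCA
LCA = 21


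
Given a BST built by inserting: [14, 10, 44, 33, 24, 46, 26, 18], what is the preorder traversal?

Tree insertion order: [14, 10, 44, 33, 24, 46, 26, 18]
Tree (level-order array): [14, 10, 44, None, None, 33, 46, 24, None, None, None, 18, 26]
Preorder traversal: [14, 10, 44, 33, 24, 18, 26, 46]


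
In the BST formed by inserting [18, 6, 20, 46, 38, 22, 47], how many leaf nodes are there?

Tree built from: [18, 6, 20, 46, 38, 22, 47]
Tree (level-order array): [18, 6, 20, None, None, None, 46, 38, 47, 22]
Rule: A leaf has 0 children.
Per-node child counts:
  node 18: 2 child(ren)
  node 6: 0 child(ren)
  node 20: 1 child(ren)
  node 46: 2 child(ren)
  node 38: 1 child(ren)
  node 22: 0 child(ren)
  node 47: 0 child(ren)
Matching nodes: [6, 22, 47]
Count of leaf nodes: 3


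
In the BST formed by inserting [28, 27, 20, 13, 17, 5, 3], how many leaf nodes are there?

Tree built from: [28, 27, 20, 13, 17, 5, 3]
Tree (level-order array): [28, 27, None, 20, None, 13, None, 5, 17, 3]
Rule: A leaf has 0 children.
Per-node child counts:
  node 28: 1 child(ren)
  node 27: 1 child(ren)
  node 20: 1 child(ren)
  node 13: 2 child(ren)
  node 5: 1 child(ren)
  node 3: 0 child(ren)
  node 17: 0 child(ren)
Matching nodes: [3, 17]
Count of leaf nodes: 2


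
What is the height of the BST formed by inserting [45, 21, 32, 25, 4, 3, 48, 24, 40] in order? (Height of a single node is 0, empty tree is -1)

Insertion order: [45, 21, 32, 25, 4, 3, 48, 24, 40]
Tree (level-order array): [45, 21, 48, 4, 32, None, None, 3, None, 25, 40, None, None, 24]
Compute height bottom-up (empty subtree = -1):
  height(3) = 1 + max(-1, -1) = 0
  height(4) = 1 + max(0, -1) = 1
  height(24) = 1 + max(-1, -1) = 0
  height(25) = 1 + max(0, -1) = 1
  height(40) = 1 + max(-1, -1) = 0
  height(32) = 1 + max(1, 0) = 2
  height(21) = 1 + max(1, 2) = 3
  height(48) = 1 + max(-1, -1) = 0
  height(45) = 1 + max(3, 0) = 4
Height = 4


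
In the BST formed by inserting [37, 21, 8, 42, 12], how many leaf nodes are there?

Tree built from: [37, 21, 8, 42, 12]
Tree (level-order array): [37, 21, 42, 8, None, None, None, None, 12]
Rule: A leaf has 0 children.
Per-node child counts:
  node 37: 2 child(ren)
  node 21: 1 child(ren)
  node 8: 1 child(ren)
  node 12: 0 child(ren)
  node 42: 0 child(ren)
Matching nodes: [12, 42]
Count of leaf nodes: 2


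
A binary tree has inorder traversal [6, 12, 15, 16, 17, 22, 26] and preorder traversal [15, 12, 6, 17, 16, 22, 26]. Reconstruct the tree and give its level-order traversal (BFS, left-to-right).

Inorder:  [6, 12, 15, 16, 17, 22, 26]
Preorder: [15, 12, 6, 17, 16, 22, 26]
Algorithm: preorder visits root first, so consume preorder in order;
for each root, split the current inorder slice at that value into
left-subtree inorder and right-subtree inorder, then recurse.
Recursive splits:
  root=15; inorder splits into left=[6, 12], right=[16, 17, 22, 26]
  root=12; inorder splits into left=[6], right=[]
  root=6; inorder splits into left=[], right=[]
  root=17; inorder splits into left=[16], right=[22, 26]
  root=16; inorder splits into left=[], right=[]
  root=22; inorder splits into left=[], right=[26]
  root=26; inorder splits into left=[], right=[]
Reconstructed level-order: [15, 12, 17, 6, 16, 22, 26]


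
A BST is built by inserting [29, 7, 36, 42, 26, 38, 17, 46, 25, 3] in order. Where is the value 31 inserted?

Starting tree (level order): [29, 7, 36, 3, 26, None, 42, None, None, 17, None, 38, 46, None, 25]
Insertion path: 29 -> 36
Result: insert 31 as left child of 36
Final tree (level order): [29, 7, 36, 3, 26, 31, 42, None, None, 17, None, None, None, 38, 46, None, 25]


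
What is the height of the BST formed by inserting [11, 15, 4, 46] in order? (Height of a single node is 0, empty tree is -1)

Insertion order: [11, 15, 4, 46]
Tree (level-order array): [11, 4, 15, None, None, None, 46]
Compute height bottom-up (empty subtree = -1):
  height(4) = 1 + max(-1, -1) = 0
  height(46) = 1 + max(-1, -1) = 0
  height(15) = 1 + max(-1, 0) = 1
  height(11) = 1 + max(0, 1) = 2
Height = 2


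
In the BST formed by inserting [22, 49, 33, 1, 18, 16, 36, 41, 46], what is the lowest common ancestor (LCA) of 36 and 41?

Tree insertion order: [22, 49, 33, 1, 18, 16, 36, 41, 46]
Tree (level-order array): [22, 1, 49, None, 18, 33, None, 16, None, None, 36, None, None, None, 41, None, 46]
In a BST, the LCA of p=36, q=41 is the first node v on the
root-to-leaf path with p <= v <= q (go left if both < v, right if both > v).
Walk from root:
  at 22: both 36 and 41 > 22, go right
  at 49: both 36 and 41 < 49, go left
  at 33: both 36 and 41 > 33, go right
  at 36: 36 <= 36 <= 41, this is the LCA
LCA = 36


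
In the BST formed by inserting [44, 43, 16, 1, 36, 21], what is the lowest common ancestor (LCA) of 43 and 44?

Tree insertion order: [44, 43, 16, 1, 36, 21]
Tree (level-order array): [44, 43, None, 16, None, 1, 36, None, None, 21]
In a BST, the LCA of p=43, q=44 is the first node v on the
root-to-leaf path with p <= v <= q (go left if both < v, right if both > v).
Walk from root:
  at 44: 43 <= 44 <= 44, this is the LCA
LCA = 44


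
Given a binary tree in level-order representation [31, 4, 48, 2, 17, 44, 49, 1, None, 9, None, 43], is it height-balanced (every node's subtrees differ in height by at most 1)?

Tree (level-order array): [31, 4, 48, 2, 17, 44, 49, 1, None, 9, None, 43]
Definition: a tree is height-balanced if, at every node, |h(left) - h(right)| <= 1 (empty subtree has height -1).
Bottom-up per-node check:
  node 1: h_left=-1, h_right=-1, diff=0 [OK], height=0
  node 2: h_left=0, h_right=-1, diff=1 [OK], height=1
  node 9: h_left=-1, h_right=-1, diff=0 [OK], height=0
  node 17: h_left=0, h_right=-1, diff=1 [OK], height=1
  node 4: h_left=1, h_right=1, diff=0 [OK], height=2
  node 43: h_left=-1, h_right=-1, diff=0 [OK], height=0
  node 44: h_left=0, h_right=-1, diff=1 [OK], height=1
  node 49: h_left=-1, h_right=-1, diff=0 [OK], height=0
  node 48: h_left=1, h_right=0, diff=1 [OK], height=2
  node 31: h_left=2, h_right=2, diff=0 [OK], height=3
All nodes satisfy the balance condition.
Result: Balanced


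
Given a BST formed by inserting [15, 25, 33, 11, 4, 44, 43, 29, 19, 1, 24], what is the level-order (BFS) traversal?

Tree insertion order: [15, 25, 33, 11, 4, 44, 43, 29, 19, 1, 24]
Tree (level-order array): [15, 11, 25, 4, None, 19, 33, 1, None, None, 24, 29, 44, None, None, None, None, None, None, 43]
BFS from the root, enqueuing left then right child of each popped node:
  queue [15] -> pop 15, enqueue [11, 25], visited so far: [15]
  queue [11, 25] -> pop 11, enqueue [4], visited so far: [15, 11]
  queue [25, 4] -> pop 25, enqueue [19, 33], visited so far: [15, 11, 25]
  queue [4, 19, 33] -> pop 4, enqueue [1], visited so far: [15, 11, 25, 4]
  queue [19, 33, 1] -> pop 19, enqueue [24], visited so far: [15, 11, 25, 4, 19]
  queue [33, 1, 24] -> pop 33, enqueue [29, 44], visited so far: [15, 11, 25, 4, 19, 33]
  queue [1, 24, 29, 44] -> pop 1, enqueue [none], visited so far: [15, 11, 25, 4, 19, 33, 1]
  queue [24, 29, 44] -> pop 24, enqueue [none], visited so far: [15, 11, 25, 4, 19, 33, 1, 24]
  queue [29, 44] -> pop 29, enqueue [none], visited so far: [15, 11, 25, 4, 19, 33, 1, 24, 29]
  queue [44] -> pop 44, enqueue [43], visited so far: [15, 11, 25, 4, 19, 33, 1, 24, 29, 44]
  queue [43] -> pop 43, enqueue [none], visited so far: [15, 11, 25, 4, 19, 33, 1, 24, 29, 44, 43]
Result: [15, 11, 25, 4, 19, 33, 1, 24, 29, 44, 43]


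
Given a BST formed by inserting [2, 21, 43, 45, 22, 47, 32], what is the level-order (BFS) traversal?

Tree insertion order: [2, 21, 43, 45, 22, 47, 32]
Tree (level-order array): [2, None, 21, None, 43, 22, 45, None, 32, None, 47]
BFS from the root, enqueuing left then right child of each popped node:
  queue [2] -> pop 2, enqueue [21], visited so far: [2]
  queue [21] -> pop 21, enqueue [43], visited so far: [2, 21]
  queue [43] -> pop 43, enqueue [22, 45], visited so far: [2, 21, 43]
  queue [22, 45] -> pop 22, enqueue [32], visited so far: [2, 21, 43, 22]
  queue [45, 32] -> pop 45, enqueue [47], visited so far: [2, 21, 43, 22, 45]
  queue [32, 47] -> pop 32, enqueue [none], visited so far: [2, 21, 43, 22, 45, 32]
  queue [47] -> pop 47, enqueue [none], visited so far: [2, 21, 43, 22, 45, 32, 47]
Result: [2, 21, 43, 22, 45, 32, 47]


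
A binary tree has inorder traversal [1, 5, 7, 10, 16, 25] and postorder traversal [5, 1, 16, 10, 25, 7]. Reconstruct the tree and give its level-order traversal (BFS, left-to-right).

Inorder:   [1, 5, 7, 10, 16, 25]
Postorder: [5, 1, 16, 10, 25, 7]
Algorithm: postorder visits root last, so walk postorder right-to-left;
each value is the root of the current inorder slice — split it at that
value, recurse on the right subtree first, then the left.
Recursive splits:
  root=7; inorder splits into left=[1, 5], right=[10, 16, 25]
  root=25; inorder splits into left=[10, 16], right=[]
  root=10; inorder splits into left=[], right=[16]
  root=16; inorder splits into left=[], right=[]
  root=1; inorder splits into left=[], right=[5]
  root=5; inorder splits into left=[], right=[]
Reconstructed level-order: [7, 1, 25, 5, 10, 16]


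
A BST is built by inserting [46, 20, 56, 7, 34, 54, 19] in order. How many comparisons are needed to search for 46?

Search path for 46: 46
Found: True
Comparisons: 1


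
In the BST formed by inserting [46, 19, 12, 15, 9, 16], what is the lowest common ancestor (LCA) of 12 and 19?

Tree insertion order: [46, 19, 12, 15, 9, 16]
Tree (level-order array): [46, 19, None, 12, None, 9, 15, None, None, None, 16]
In a BST, the LCA of p=12, q=19 is the first node v on the
root-to-leaf path with p <= v <= q (go left if both < v, right if both > v).
Walk from root:
  at 46: both 12 and 19 < 46, go left
  at 19: 12 <= 19 <= 19, this is the LCA
LCA = 19


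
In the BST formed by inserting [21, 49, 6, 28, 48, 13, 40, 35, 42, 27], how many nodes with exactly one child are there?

Tree built from: [21, 49, 6, 28, 48, 13, 40, 35, 42, 27]
Tree (level-order array): [21, 6, 49, None, 13, 28, None, None, None, 27, 48, None, None, 40, None, 35, 42]
Rule: These are nodes with exactly 1 non-null child.
Per-node child counts:
  node 21: 2 child(ren)
  node 6: 1 child(ren)
  node 13: 0 child(ren)
  node 49: 1 child(ren)
  node 28: 2 child(ren)
  node 27: 0 child(ren)
  node 48: 1 child(ren)
  node 40: 2 child(ren)
  node 35: 0 child(ren)
  node 42: 0 child(ren)
Matching nodes: [6, 49, 48]
Count of nodes with exactly one child: 3


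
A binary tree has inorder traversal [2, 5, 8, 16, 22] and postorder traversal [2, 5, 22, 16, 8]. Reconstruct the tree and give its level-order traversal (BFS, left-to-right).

Inorder:   [2, 5, 8, 16, 22]
Postorder: [2, 5, 22, 16, 8]
Algorithm: postorder visits root last, so walk postorder right-to-left;
each value is the root of the current inorder slice — split it at that
value, recurse on the right subtree first, then the left.
Recursive splits:
  root=8; inorder splits into left=[2, 5], right=[16, 22]
  root=16; inorder splits into left=[], right=[22]
  root=22; inorder splits into left=[], right=[]
  root=5; inorder splits into left=[2], right=[]
  root=2; inorder splits into left=[], right=[]
Reconstructed level-order: [8, 5, 16, 2, 22]


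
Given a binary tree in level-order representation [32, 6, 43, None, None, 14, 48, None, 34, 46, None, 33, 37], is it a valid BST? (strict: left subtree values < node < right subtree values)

Level-order array: [32, 6, 43, None, None, 14, 48, None, 34, 46, None, 33, 37]
Validate using subtree bounds (lo, hi): at each node, require lo < value < hi,
then recurse left with hi=value and right with lo=value.
Preorder trace (stopping at first violation):
  at node 32 with bounds (-inf, +inf): OK
  at node 6 with bounds (-inf, 32): OK
  at node 43 with bounds (32, +inf): OK
  at node 14 with bounds (32, 43): VIOLATION
Node 14 violates its bound: not (32 < 14 < 43).
Result: Not a valid BST


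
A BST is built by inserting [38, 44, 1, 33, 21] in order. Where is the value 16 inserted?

Starting tree (level order): [38, 1, 44, None, 33, None, None, 21]
Insertion path: 38 -> 1 -> 33 -> 21
Result: insert 16 as left child of 21
Final tree (level order): [38, 1, 44, None, 33, None, None, 21, None, 16]


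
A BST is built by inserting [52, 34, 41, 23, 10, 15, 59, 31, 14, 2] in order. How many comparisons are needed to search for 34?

Search path for 34: 52 -> 34
Found: True
Comparisons: 2


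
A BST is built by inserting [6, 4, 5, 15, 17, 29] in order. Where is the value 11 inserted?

Starting tree (level order): [6, 4, 15, None, 5, None, 17, None, None, None, 29]
Insertion path: 6 -> 15
Result: insert 11 as left child of 15
Final tree (level order): [6, 4, 15, None, 5, 11, 17, None, None, None, None, None, 29]


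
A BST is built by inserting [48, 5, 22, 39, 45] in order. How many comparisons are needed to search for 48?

Search path for 48: 48
Found: True
Comparisons: 1


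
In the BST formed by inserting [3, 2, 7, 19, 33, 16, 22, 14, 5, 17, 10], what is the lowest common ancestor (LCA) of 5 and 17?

Tree insertion order: [3, 2, 7, 19, 33, 16, 22, 14, 5, 17, 10]
Tree (level-order array): [3, 2, 7, None, None, 5, 19, None, None, 16, 33, 14, 17, 22, None, 10]
In a BST, the LCA of p=5, q=17 is the first node v on the
root-to-leaf path with p <= v <= q (go left if both < v, right if both > v).
Walk from root:
  at 3: both 5 and 17 > 3, go right
  at 7: 5 <= 7 <= 17, this is the LCA
LCA = 7


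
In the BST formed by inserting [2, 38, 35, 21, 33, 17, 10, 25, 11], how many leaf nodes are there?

Tree built from: [2, 38, 35, 21, 33, 17, 10, 25, 11]
Tree (level-order array): [2, None, 38, 35, None, 21, None, 17, 33, 10, None, 25, None, None, 11]
Rule: A leaf has 0 children.
Per-node child counts:
  node 2: 1 child(ren)
  node 38: 1 child(ren)
  node 35: 1 child(ren)
  node 21: 2 child(ren)
  node 17: 1 child(ren)
  node 10: 1 child(ren)
  node 11: 0 child(ren)
  node 33: 1 child(ren)
  node 25: 0 child(ren)
Matching nodes: [11, 25]
Count of leaf nodes: 2


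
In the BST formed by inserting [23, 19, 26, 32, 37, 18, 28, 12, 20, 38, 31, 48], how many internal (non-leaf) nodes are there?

Tree built from: [23, 19, 26, 32, 37, 18, 28, 12, 20, 38, 31, 48]
Tree (level-order array): [23, 19, 26, 18, 20, None, 32, 12, None, None, None, 28, 37, None, None, None, 31, None, 38, None, None, None, 48]
Rule: An internal node has at least one child.
Per-node child counts:
  node 23: 2 child(ren)
  node 19: 2 child(ren)
  node 18: 1 child(ren)
  node 12: 0 child(ren)
  node 20: 0 child(ren)
  node 26: 1 child(ren)
  node 32: 2 child(ren)
  node 28: 1 child(ren)
  node 31: 0 child(ren)
  node 37: 1 child(ren)
  node 38: 1 child(ren)
  node 48: 0 child(ren)
Matching nodes: [23, 19, 18, 26, 32, 28, 37, 38]
Count of internal (non-leaf) nodes: 8


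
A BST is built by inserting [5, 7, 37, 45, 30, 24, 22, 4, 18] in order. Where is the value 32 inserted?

Starting tree (level order): [5, 4, 7, None, None, None, 37, 30, 45, 24, None, None, None, 22, None, 18]
Insertion path: 5 -> 7 -> 37 -> 30
Result: insert 32 as right child of 30
Final tree (level order): [5, 4, 7, None, None, None, 37, 30, 45, 24, 32, None, None, 22, None, None, None, 18]


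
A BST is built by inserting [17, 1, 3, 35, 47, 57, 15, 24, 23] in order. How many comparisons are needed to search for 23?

Search path for 23: 17 -> 35 -> 24 -> 23
Found: True
Comparisons: 4


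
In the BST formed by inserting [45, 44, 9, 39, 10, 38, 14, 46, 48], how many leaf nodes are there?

Tree built from: [45, 44, 9, 39, 10, 38, 14, 46, 48]
Tree (level-order array): [45, 44, 46, 9, None, None, 48, None, 39, None, None, 10, None, None, 38, 14]
Rule: A leaf has 0 children.
Per-node child counts:
  node 45: 2 child(ren)
  node 44: 1 child(ren)
  node 9: 1 child(ren)
  node 39: 1 child(ren)
  node 10: 1 child(ren)
  node 38: 1 child(ren)
  node 14: 0 child(ren)
  node 46: 1 child(ren)
  node 48: 0 child(ren)
Matching nodes: [14, 48]
Count of leaf nodes: 2


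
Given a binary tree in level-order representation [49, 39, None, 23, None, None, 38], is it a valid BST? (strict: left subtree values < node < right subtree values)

Level-order array: [49, 39, None, 23, None, None, 38]
Validate using subtree bounds (lo, hi): at each node, require lo < value < hi,
then recurse left with hi=value and right with lo=value.
Preorder trace (stopping at first violation):
  at node 49 with bounds (-inf, +inf): OK
  at node 39 with bounds (-inf, 49): OK
  at node 23 with bounds (-inf, 39): OK
  at node 38 with bounds (23, 39): OK
No violation found at any node.
Result: Valid BST


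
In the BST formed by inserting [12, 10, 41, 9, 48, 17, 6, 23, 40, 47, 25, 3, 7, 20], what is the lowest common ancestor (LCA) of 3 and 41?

Tree insertion order: [12, 10, 41, 9, 48, 17, 6, 23, 40, 47, 25, 3, 7, 20]
Tree (level-order array): [12, 10, 41, 9, None, 17, 48, 6, None, None, 23, 47, None, 3, 7, 20, 40, None, None, None, None, None, None, None, None, 25]
In a BST, the LCA of p=3, q=41 is the first node v on the
root-to-leaf path with p <= v <= q (go left if both < v, right if both > v).
Walk from root:
  at 12: 3 <= 12 <= 41, this is the LCA
LCA = 12


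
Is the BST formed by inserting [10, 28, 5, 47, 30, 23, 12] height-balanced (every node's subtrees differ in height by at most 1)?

Tree (level-order array): [10, 5, 28, None, None, 23, 47, 12, None, 30]
Definition: a tree is height-balanced if, at every node, |h(left) - h(right)| <= 1 (empty subtree has height -1).
Bottom-up per-node check:
  node 5: h_left=-1, h_right=-1, diff=0 [OK], height=0
  node 12: h_left=-1, h_right=-1, diff=0 [OK], height=0
  node 23: h_left=0, h_right=-1, diff=1 [OK], height=1
  node 30: h_left=-1, h_right=-1, diff=0 [OK], height=0
  node 47: h_left=0, h_right=-1, diff=1 [OK], height=1
  node 28: h_left=1, h_right=1, diff=0 [OK], height=2
  node 10: h_left=0, h_right=2, diff=2 [FAIL (|0-2|=2 > 1)], height=3
Node 10 violates the condition: |0 - 2| = 2 > 1.
Result: Not balanced


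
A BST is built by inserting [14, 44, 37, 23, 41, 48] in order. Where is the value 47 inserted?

Starting tree (level order): [14, None, 44, 37, 48, 23, 41]
Insertion path: 14 -> 44 -> 48
Result: insert 47 as left child of 48
Final tree (level order): [14, None, 44, 37, 48, 23, 41, 47]


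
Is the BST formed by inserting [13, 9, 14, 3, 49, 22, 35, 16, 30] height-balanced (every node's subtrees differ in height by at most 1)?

Tree (level-order array): [13, 9, 14, 3, None, None, 49, None, None, 22, None, 16, 35, None, None, 30]
Definition: a tree is height-balanced if, at every node, |h(left) - h(right)| <= 1 (empty subtree has height -1).
Bottom-up per-node check:
  node 3: h_left=-1, h_right=-1, diff=0 [OK], height=0
  node 9: h_left=0, h_right=-1, diff=1 [OK], height=1
  node 16: h_left=-1, h_right=-1, diff=0 [OK], height=0
  node 30: h_left=-1, h_right=-1, diff=0 [OK], height=0
  node 35: h_left=0, h_right=-1, diff=1 [OK], height=1
  node 22: h_left=0, h_right=1, diff=1 [OK], height=2
  node 49: h_left=2, h_right=-1, diff=3 [FAIL (|2--1|=3 > 1)], height=3
  node 14: h_left=-1, h_right=3, diff=4 [FAIL (|-1-3|=4 > 1)], height=4
  node 13: h_left=1, h_right=4, diff=3 [FAIL (|1-4|=3 > 1)], height=5
Node 49 violates the condition: |2 - -1| = 3 > 1.
Result: Not balanced


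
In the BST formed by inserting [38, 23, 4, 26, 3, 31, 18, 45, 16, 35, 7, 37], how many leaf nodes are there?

Tree built from: [38, 23, 4, 26, 3, 31, 18, 45, 16, 35, 7, 37]
Tree (level-order array): [38, 23, 45, 4, 26, None, None, 3, 18, None, 31, None, None, 16, None, None, 35, 7, None, None, 37]
Rule: A leaf has 0 children.
Per-node child counts:
  node 38: 2 child(ren)
  node 23: 2 child(ren)
  node 4: 2 child(ren)
  node 3: 0 child(ren)
  node 18: 1 child(ren)
  node 16: 1 child(ren)
  node 7: 0 child(ren)
  node 26: 1 child(ren)
  node 31: 1 child(ren)
  node 35: 1 child(ren)
  node 37: 0 child(ren)
  node 45: 0 child(ren)
Matching nodes: [3, 7, 37, 45]
Count of leaf nodes: 4


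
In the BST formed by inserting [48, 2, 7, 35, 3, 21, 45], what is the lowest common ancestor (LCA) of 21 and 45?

Tree insertion order: [48, 2, 7, 35, 3, 21, 45]
Tree (level-order array): [48, 2, None, None, 7, 3, 35, None, None, 21, 45]
In a BST, the LCA of p=21, q=45 is the first node v on the
root-to-leaf path with p <= v <= q (go left if both < v, right if both > v).
Walk from root:
  at 48: both 21 and 45 < 48, go left
  at 2: both 21 and 45 > 2, go right
  at 7: both 21 and 45 > 7, go right
  at 35: 21 <= 35 <= 45, this is the LCA
LCA = 35


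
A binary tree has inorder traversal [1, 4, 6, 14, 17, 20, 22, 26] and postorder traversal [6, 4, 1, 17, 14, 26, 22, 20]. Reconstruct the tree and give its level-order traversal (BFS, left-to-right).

Inorder:   [1, 4, 6, 14, 17, 20, 22, 26]
Postorder: [6, 4, 1, 17, 14, 26, 22, 20]
Algorithm: postorder visits root last, so walk postorder right-to-left;
each value is the root of the current inorder slice — split it at that
value, recurse on the right subtree first, then the left.
Recursive splits:
  root=20; inorder splits into left=[1, 4, 6, 14, 17], right=[22, 26]
  root=22; inorder splits into left=[], right=[26]
  root=26; inorder splits into left=[], right=[]
  root=14; inorder splits into left=[1, 4, 6], right=[17]
  root=17; inorder splits into left=[], right=[]
  root=1; inorder splits into left=[], right=[4, 6]
  root=4; inorder splits into left=[], right=[6]
  root=6; inorder splits into left=[], right=[]
Reconstructed level-order: [20, 14, 22, 1, 17, 26, 4, 6]


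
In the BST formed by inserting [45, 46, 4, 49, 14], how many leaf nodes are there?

Tree built from: [45, 46, 4, 49, 14]
Tree (level-order array): [45, 4, 46, None, 14, None, 49]
Rule: A leaf has 0 children.
Per-node child counts:
  node 45: 2 child(ren)
  node 4: 1 child(ren)
  node 14: 0 child(ren)
  node 46: 1 child(ren)
  node 49: 0 child(ren)
Matching nodes: [14, 49]
Count of leaf nodes: 2


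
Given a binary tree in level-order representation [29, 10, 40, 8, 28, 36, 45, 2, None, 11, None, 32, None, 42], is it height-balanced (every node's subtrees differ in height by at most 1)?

Tree (level-order array): [29, 10, 40, 8, 28, 36, 45, 2, None, 11, None, 32, None, 42]
Definition: a tree is height-balanced if, at every node, |h(left) - h(right)| <= 1 (empty subtree has height -1).
Bottom-up per-node check:
  node 2: h_left=-1, h_right=-1, diff=0 [OK], height=0
  node 8: h_left=0, h_right=-1, diff=1 [OK], height=1
  node 11: h_left=-1, h_right=-1, diff=0 [OK], height=0
  node 28: h_left=0, h_right=-1, diff=1 [OK], height=1
  node 10: h_left=1, h_right=1, diff=0 [OK], height=2
  node 32: h_left=-1, h_right=-1, diff=0 [OK], height=0
  node 36: h_left=0, h_right=-1, diff=1 [OK], height=1
  node 42: h_left=-1, h_right=-1, diff=0 [OK], height=0
  node 45: h_left=0, h_right=-1, diff=1 [OK], height=1
  node 40: h_left=1, h_right=1, diff=0 [OK], height=2
  node 29: h_left=2, h_right=2, diff=0 [OK], height=3
All nodes satisfy the balance condition.
Result: Balanced


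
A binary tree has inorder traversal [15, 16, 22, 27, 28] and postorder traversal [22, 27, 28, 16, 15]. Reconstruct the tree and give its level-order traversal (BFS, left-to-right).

Inorder:   [15, 16, 22, 27, 28]
Postorder: [22, 27, 28, 16, 15]
Algorithm: postorder visits root last, so walk postorder right-to-left;
each value is the root of the current inorder slice — split it at that
value, recurse on the right subtree first, then the left.
Recursive splits:
  root=15; inorder splits into left=[], right=[16, 22, 27, 28]
  root=16; inorder splits into left=[], right=[22, 27, 28]
  root=28; inorder splits into left=[22, 27], right=[]
  root=27; inorder splits into left=[22], right=[]
  root=22; inorder splits into left=[], right=[]
Reconstructed level-order: [15, 16, 28, 27, 22]


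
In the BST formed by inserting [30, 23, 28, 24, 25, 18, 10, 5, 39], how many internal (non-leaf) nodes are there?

Tree built from: [30, 23, 28, 24, 25, 18, 10, 5, 39]
Tree (level-order array): [30, 23, 39, 18, 28, None, None, 10, None, 24, None, 5, None, None, 25]
Rule: An internal node has at least one child.
Per-node child counts:
  node 30: 2 child(ren)
  node 23: 2 child(ren)
  node 18: 1 child(ren)
  node 10: 1 child(ren)
  node 5: 0 child(ren)
  node 28: 1 child(ren)
  node 24: 1 child(ren)
  node 25: 0 child(ren)
  node 39: 0 child(ren)
Matching nodes: [30, 23, 18, 10, 28, 24]
Count of internal (non-leaf) nodes: 6


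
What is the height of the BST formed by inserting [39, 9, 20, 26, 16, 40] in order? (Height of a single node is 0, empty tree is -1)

Insertion order: [39, 9, 20, 26, 16, 40]
Tree (level-order array): [39, 9, 40, None, 20, None, None, 16, 26]
Compute height bottom-up (empty subtree = -1):
  height(16) = 1 + max(-1, -1) = 0
  height(26) = 1 + max(-1, -1) = 0
  height(20) = 1 + max(0, 0) = 1
  height(9) = 1 + max(-1, 1) = 2
  height(40) = 1 + max(-1, -1) = 0
  height(39) = 1 + max(2, 0) = 3
Height = 3


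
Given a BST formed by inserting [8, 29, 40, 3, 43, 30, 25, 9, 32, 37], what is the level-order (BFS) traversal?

Tree insertion order: [8, 29, 40, 3, 43, 30, 25, 9, 32, 37]
Tree (level-order array): [8, 3, 29, None, None, 25, 40, 9, None, 30, 43, None, None, None, 32, None, None, None, 37]
BFS from the root, enqueuing left then right child of each popped node:
  queue [8] -> pop 8, enqueue [3, 29], visited so far: [8]
  queue [3, 29] -> pop 3, enqueue [none], visited so far: [8, 3]
  queue [29] -> pop 29, enqueue [25, 40], visited so far: [8, 3, 29]
  queue [25, 40] -> pop 25, enqueue [9], visited so far: [8, 3, 29, 25]
  queue [40, 9] -> pop 40, enqueue [30, 43], visited so far: [8, 3, 29, 25, 40]
  queue [9, 30, 43] -> pop 9, enqueue [none], visited so far: [8, 3, 29, 25, 40, 9]
  queue [30, 43] -> pop 30, enqueue [32], visited so far: [8, 3, 29, 25, 40, 9, 30]
  queue [43, 32] -> pop 43, enqueue [none], visited so far: [8, 3, 29, 25, 40, 9, 30, 43]
  queue [32] -> pop 32, enqueue [37], visited so far: [8, 3, 29, 25, 40, 9, 30, 43, 32]
  queue [37] -> pop 37, enqueue [none], visited so far: [8, 3, 29, 25, 40, 9, 30, 43, 32, 37]
Result: [8, 3, 29, 25, 40, 9, 30, 43, 32, 37]


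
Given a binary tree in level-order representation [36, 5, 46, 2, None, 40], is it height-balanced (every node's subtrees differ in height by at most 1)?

Tree (level-order array): [36, 5, 46, 2, None, 40]
Definition: a tree is height-balanced if, at every node, |h(left) - h(right)| <= 1 (empty subtree has height -1).
Bottom-up per-node check:
  node 2: h_left=-1, h_right=-1, diff=0 [OK], height=0
  node 5: h_left=0, h_right=-1, diff=1 [OK], height=1
  node 40: h_left=-1, h_right=-1, diff=0 [OK], height=0
  node 46: h_left=0, h_right=-1, diff=1 [OK], height=1
  node 36: h_left=1, h_right=1, diff=0 [OK], height=2
All nodes satisfy the balance condition.
Result: Balanced


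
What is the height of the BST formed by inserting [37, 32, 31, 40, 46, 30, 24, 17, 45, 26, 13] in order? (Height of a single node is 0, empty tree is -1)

Insertion order: [37, 32, 31, 40, 46, 30, 24, 17, 45, 26, 13]
Tree (level-order array): [37, 32, 40, 31, None, None, 46, 30, None, 45, None, 24, None, None, None, 17, 26, 13]
Compute height bottom-up (empty subtree = -1):
  height(13) = 1 + max(-1, -1) = 0
  height(17) = 1 + max(0, -1) = 1
  height(26) = 1 + max(-1, -1) = 0
  height(24) = 1 + max(1, 0) = 2
  height(30) = 1 + max(2, -1) = 3
  height(31) = 1 + max(3, -1) = 4
  height(32) = 1 + max(4, -1) = 5
  height(45) = 1 + max(-1, -1) = 0
  height(46) = 1 + max(0, -1) = 1
  height(40) = 1 + max(-1, 1) = 2
  height(37) = 1 + max(5, 2) = 6
Height = 6


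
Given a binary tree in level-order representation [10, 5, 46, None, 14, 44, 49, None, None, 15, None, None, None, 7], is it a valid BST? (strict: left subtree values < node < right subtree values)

Level-order array: [10, 5, 46, None, 14, 44, 49, None, None, 15, None, None, None, 7]
Validate using subtree bounds (lo, hi): at each node, require lo < value < hi,
then recurse left with hi=value and right with lo=value.
Preorder trace (stopping at first violation):
  at node 10 with bounds (-inf, +inf): OK
  at node 5 with bounds (-inf, 10): OK
  at node 14 with bounds (5, 10): VIOLATION
Node 14 violates its bound: not (5 < 14 < 10).
Result: Not a valid BST


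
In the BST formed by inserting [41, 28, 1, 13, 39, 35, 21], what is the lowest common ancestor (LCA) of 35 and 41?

Tree insertion order: [41, 28, 1, 13, 39, 35, 21]
Tree (level-order array): [41, 28, None, 1, 39, None, 13, 35, None, None, 21]
In a BST, the LCA of p=35, q=41 is the first node v on the
root-to-leaf path with p <= v <= q (go left if both < v, right if both > v).
Walk from root:
  at 41: 35 <= 41 <= 41, this is the LCA
LCA = 41


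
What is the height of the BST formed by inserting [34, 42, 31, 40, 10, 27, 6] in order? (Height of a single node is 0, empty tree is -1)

Insertion order: [34, 42, 31, 40, 10, 27, 6]
Tree (level-order array): [34, 31, 42, 10, None, 40, None, 6, 27]
Compute height bottom-up (empty subtree = -1):
  height(6) = 1 + max(-1, -1) = 0
  height(27) = 1 + max(-1, -1) = 0
  height(10) = 1 + max(0, 0) = 1
  height(31) = 1 + max(1, -1) = 2
  height(40) = 1 + max(-1, -1) = 0
  height(42) = 1 + max(0, -1) = 1
  height(34) = 1 + max(2, 1) = 3
Height = 3


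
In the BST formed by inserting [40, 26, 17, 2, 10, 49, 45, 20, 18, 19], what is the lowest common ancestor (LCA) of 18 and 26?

Tree insertion order: [40, 26, 17, 2, 10, 49, 45, 20, 18, 19]
Tree (level-order array): [40, 26, 49, 17, None, 45, None, 2, 20, None, None, None, 10, 18, None, None, None, None, 19]
In a BST, the LCA of p=18, q=26 is the first node v on the
root-to-leaf path with p <= v <= q (go left if both < v, right if both > v).
Walk from root:
  at 40: both 18 and 26 < 40, go left
  at 26: 18 <= 26 <= 26, this is the LCA
LCA = 26


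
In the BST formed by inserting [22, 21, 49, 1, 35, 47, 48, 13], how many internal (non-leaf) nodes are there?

Tree built from: [22, 21, 49, 1, 35, 47, 48, 13]
Tree (level-order array): [22, 21, 49, 1, None, 35, None, None, 13, None, 47, None, None, None, 48]
Rule: An internal node has at least one child.
Per-node child counts:
  node 22: 2 child(ren)
  node 21: 1 child(ren)
  node 1: 1 child(ren)
  node 13: 0 child(ren)
  node 49: 1 child(ren)
  node 35: 1 child(ren)
  node 47: 1 child(ren)
  node 48: 0 child(ren)
Matching nodes: [22, 21, 1, 49, 35, 47]
Count of internal (non-leaf) nodes: 6


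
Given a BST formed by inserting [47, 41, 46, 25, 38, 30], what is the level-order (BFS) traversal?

Tree insertion order: [47, 41, 46, 25, 38, 30]
Tree (level-order array): [47, 41, None, 25, 46, None, 38, None, None, 30]
BFS from the root, enqueuing left then right child of each popped node:
  queue [47] -> pop 47, enqueue [41], visited so far: [47]
  queue [41] -> pop 41, enqueue [25, 46], visited so far: [47, 41]
  queue [25, 46] -> pop 25, enqueue [38], visited so far: [47, 41, 25]
  queue [46, 38] -> pop 46, enqueue [none], visited so far: [47, 41, 25, 46]
  queue [38] -> pop 38, enqueue [30], visited so far: [47, 41, 25, 46, 38]
  queue [30] -> pop 30, enqueue [none], visited so far: [47, 41, 25, 46, 38, 30]
Result: [47, 41, 25, 46, 38, 30]


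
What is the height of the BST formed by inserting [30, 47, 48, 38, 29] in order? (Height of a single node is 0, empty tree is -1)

Insertion order: [30, 47, 48, 38, 29]
Tree (level-order array): [30, 29, 47, None, None, 38, 48]
Compute height bottom-up (empty subtree = -1):
  height(29) = 1 + max(-1, -1) = 0
  height(38) = 1 + max(-1, -1) = 0
  height(48) = 1 + max(-1, -1) = 0
  height(47) = 1 + max(0, 0) = 1
  height(30) = 1 + max(0, 1) = 2
Height = 2


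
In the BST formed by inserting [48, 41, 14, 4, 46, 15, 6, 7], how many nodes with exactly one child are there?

Tree built from: [48, 41, 14, 4, 46, 15, 6, 7]
Tree (level-order array): [48, 41, None, 14, 46, 4, 15, None, None, None, 6, None, None, None, 7]
Rule: These are nodes with exactly 1 non-null child.
Per-node child counts:
  node 48: 1 child(ren)
  node 41: 2 child(ren)
  node 14: 2 child(ren)
  node 4: 1 child(ren)
  node 6: 1 child(ren)
  node 7: 0 child(ren)
  node 15: 0 child(ren)
  node 46: 0 child(ren)
Matching nodes: [48, 4, 6]
Count of nodes with exactly one child: 3


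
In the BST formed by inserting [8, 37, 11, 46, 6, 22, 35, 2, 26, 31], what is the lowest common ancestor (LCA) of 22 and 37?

Tree insertion order: [8, 37, 11, 46, 6, 22, 35, 2, 26, 31]
Tree (level-order array): [8, 6, 37, 2, None, 11, 46, None, None, None, 22, None, None, None, 35, 26, None, None, 31]
In a BST, the LCA of p=22, q=37 is the first node v on the
root-to-leaf path with p <= v <= q (go left if both < v, right if both > v).
Walk from root:
  at 8: both 22 and 37 > 8, go right
  at 37: 22 <= 37 <= 37, this is the LCA
LCA = 37


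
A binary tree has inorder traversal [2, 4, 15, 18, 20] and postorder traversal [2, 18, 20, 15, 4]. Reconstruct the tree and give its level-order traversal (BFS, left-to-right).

Inorder:   [2, 4, 15, 18, 20]
Postorder: [2, 18, 20, 15, 4]
Algorithm: postorder visits root last, so walk postorder right-to-left;
each value is the root of the current inorder slice — split it at that
value, recurse on the right subtree first, then the left.
Recursive splits:
  root=4; inorder splits into left=[2], right=[15, 18, 20]
  root=15; inorder splits into left=[], right=[18, 20]
  root=20; inorder splits into left=[18], right=[]
  root=18; inorder splits into left=[], right=[]
  root=2; inorder splits into left=[], right=[]
Reconstructed level-order: [4, 2, 15, 20, 18]


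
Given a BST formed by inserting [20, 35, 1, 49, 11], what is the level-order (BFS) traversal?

Tree insertion order: [20, 35, 1, 49, 11]
Tree (level-order array): [20, 1, 35, None, 11, None, 49]
BFS from the root, enqueuing left then right child of each popped node:
  queue [20] -> pop 20, enqueue [1, 35], visited so far: [20]
  queue [1, 35] -> pop 1, enqueue [11], visited so far: [20, 1]
  queue [35, 11] -> pop 35, enqueue [49], visited so far: [20, 1, 35]
  queue [11, 49] -> pop 11, enqueue [none], visited so far: [20, 1, 35, 11]
  queue [49] -> pop 49, enqueue [none], visited so far: [20, 1, 35, 11, 49]
Result: [20, 1, 35, 11, 49]


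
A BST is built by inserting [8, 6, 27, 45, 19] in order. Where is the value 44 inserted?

Starting tree (level order): [8, 6, 27, None, None, 19, 45]
Insertion path: 8 -> 27 -> 45
Result: insert 44 as left child of 45
Final tree (level order): [8, 6, 27, None, None, 19, 45, None, None, 44]


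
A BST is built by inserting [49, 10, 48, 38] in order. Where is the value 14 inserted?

Starting tree (level order): [49, 10, None, None, 48, 38]
Insertion path: 49 -> 10 -> 48 -> 38
Result: insert 14 as left child of 38
Final tree (level order): [49, 10, None, None, 48, 38, None, 14]


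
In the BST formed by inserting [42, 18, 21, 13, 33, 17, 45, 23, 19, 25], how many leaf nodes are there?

Tree built from: [42, 18, 21, 13, 33, 17, 45, 23, 19, 25]
Tree (level-order array): [42, 18, 45, 13, 21, None, None, None, 17, 19, 33, None, None, None, None, 23, None, None, 25]
Rule: A leaf has 0 children.
Per-node child counts:
  node 42: 2 child(ren)
  node 18: 2 child(ren)
  node 13: 1 child(ren)
  node 17: 0 child(ren)
  node 21: 2 child(ren)
  node 19: 0 child(ren)
  node 33: 1 child(ren)
  node 23: 1 child(ren)
  node 25: 0 child(ren)
  node 45: 0 child(ren)
Matching nodes: [17, 19, 25, 45]
Count of leaf nodes: 4


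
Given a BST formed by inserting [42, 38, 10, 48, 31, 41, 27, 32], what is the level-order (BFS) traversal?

Tree insertion order: [42, 38, 10, 48, 31, 41, 27, 32]
Tree (level-order array): [42, 38, 48, 10, 41, None, None, None, 31, None, None, 27, 32]
BFS from the root, enqueuing left then right child of each popped node:
  queue [42] -> pop 42, enqueue [38, 48], visited so far: [42]
  queue [38, 48] -> pop 38, enqueue [10, 41], visited so far: [42, 38]
  queue [48, 10, 41] -> pop 48, enqueue [none], visited so far: [42, 38, 48]
  queue [10, 41] -> pop 10, enqueue [31], visited so far: [42, 38, 48, 10]
  queue [41, 31] -> pop 41, enqueue [none], visited so far: [42, 38, 48, 10, 41]
  queue [31] -> pop 31, enqueue [27, 32], visited so far: [42, 38, 48, 10, 41, 31]
  queue [27, 32] -> pop 27, enqueue [none], visited so far: [42, 38, 48, 10, 41, 31, 27]
  queue [32] -> pop 32, enqueue [none], visited so far: [42, 38, 48, 10, 41, 31, 27, 32]
Result: [42, 38, 48, 10, 41, 31, 27, 32]


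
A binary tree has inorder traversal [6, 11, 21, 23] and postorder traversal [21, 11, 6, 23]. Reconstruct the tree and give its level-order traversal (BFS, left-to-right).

Inorder:   [6, 11, 21, 23]
Postorder: [21, 11, 6, 23]
Algorithm: postorder visits root last, so walk postorder right-to-left;
each value is the root of the current inorder slice — split it at that
value, recurse on the right subtree first, then the left.
Recursive splits:
  root=23; inorder splits into left=[6, 11, 21], right=[]
  root=6; inorder splits into left=[], right=[11, 21]
  root=11; inorder splits into left=[], right=[21]
  root=21; inorder splits into left=[], right=[]
Reconstructed level-order: [23, 6, 11, 21]


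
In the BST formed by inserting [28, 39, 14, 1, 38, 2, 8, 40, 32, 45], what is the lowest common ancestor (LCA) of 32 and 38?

Tree insertion order: [28, 39, 14, 1, 38, 2, 8, 40, 32, 45]
Tree (level-order array): [28, 14, 39, 1, None, 38, 40, None, 2, 32, None, None, 45, None, 8]
In a BST, the LCA of p=32, q=38 is the first node v on the
root-to-leaf path with p <= v <= q (go left if both < v, right if both > v).
Walk from root:
  at 28: both 32 and 38 > 28, go right
  at 39: both 32 and 38 < 39, go left
  at 38: 32 <= 38 <= 38, this is the LCA
LCA = 38
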